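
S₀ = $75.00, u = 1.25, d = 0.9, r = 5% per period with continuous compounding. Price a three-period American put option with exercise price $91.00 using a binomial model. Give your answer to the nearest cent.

$16.00

Risk-neutral probability p = (e^0.05 − 0.9)/(1.25 − 0.9) = 0.1513/0.3500 = 0.4322
Terminal stock prices: S_uuu = 146.5, S_uud = 105.5, S_udd = 75.94, S_ddd = 54.68
Terminal payoffs (K − S): max(-55.48, 0) = 0, max(-14.47, 0) = 0, max(15.06, 0) = 15.06, max(36.32, 0) = 36.32
Node uu (S = 117.2): continuation = e^(−0.05)·[0.4322·0.0000 + 0.5678·0.0000] = 0.0000; exercise value = 0.0000 ≤ continuation, so V_uu = 0.0000
Node ud (S = 84.38): continuation = e^(−0.05)·[0.4322·0.0000 + 0.5678·15.0625] = 8.1353; exercise value = 6.6250 ≤ continuation, so V_ud = 8.1353
Node dd (S = 60.75): continuation = e^(−0.05)·[0.4322·15.0625 + 0.5678·36.3250] = 25.8119; exercise value = 30.2500 > continuation, so V_dd = 30.2500 (exercise)
Node u (S = 93.75): continuation = e^(−0.05)·[0.4322·0.0000 + 0.5678·8.1353] = 4.3939; exercise value = 0.0000 ≤ continuation, so V_u = 4.3939
Node d (S = 67.5): continuation = e^(−0.05)·[0.4322·8.1353 + 0.5678·30.2500] = 19.6828; exercise value = 23.5000 > continuation, so V_d = 23.5000 (exercise)
Node 0 (S = 75): continuation = e^(−0.05)·[0.4322·4.3939 + 0.5678·23.5000] = 14.4989; exercise value = 16.0000 > continuation, so V_0 = 16.0000 (exercise)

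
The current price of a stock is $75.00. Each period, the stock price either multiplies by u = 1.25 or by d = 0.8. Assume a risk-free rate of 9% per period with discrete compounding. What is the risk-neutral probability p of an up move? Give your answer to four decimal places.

Risk-neutral probability p = (1 + 0.09 − 0.8)/(1.25 − 0.8) = 0.2900/0.4500 = 0.6444

p = 0.6444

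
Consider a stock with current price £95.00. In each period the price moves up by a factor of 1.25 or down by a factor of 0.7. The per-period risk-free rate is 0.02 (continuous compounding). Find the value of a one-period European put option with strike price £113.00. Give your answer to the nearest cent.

£19.04

Risk-neutral probability p = (e^0.02 − 0.7)/(1.25 − 0.7) = 0.3202/0.5500 = 0.5822
Terminal stock prices: S_u = 118.8, S_d = 66.5
Terminal payoffs (K − S): max(-5.75, 0) = 0, max(46.5, 0) = 46.5
Node 0 (S = 95): V_0 = e^(−0.02)·[0.5822·0.0000 + 0.4178·46.5000] = 19.0437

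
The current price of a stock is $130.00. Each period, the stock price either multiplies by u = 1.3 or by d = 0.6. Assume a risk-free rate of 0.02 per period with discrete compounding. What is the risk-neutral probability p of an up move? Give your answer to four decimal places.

p = 0.6000

Risk-neutral probability p = (1 + 0.02 − 0.6)/(1.3 − 0.6) = 0.4200/0.7000 = 0.6000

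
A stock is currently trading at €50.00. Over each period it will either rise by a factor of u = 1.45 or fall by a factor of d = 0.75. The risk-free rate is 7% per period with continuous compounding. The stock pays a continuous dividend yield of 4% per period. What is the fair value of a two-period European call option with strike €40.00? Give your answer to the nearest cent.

Per-period risk-free factor R = e^0.07 = 1.0725; dividend-adjusted growth = e^(0.07−0.04) = 1.0305.
Risk-neutral probability p = (1.0305 − 0.75)/(1.45 − 0.75) = 0.2805/0.7000 = 0.4006
Terminal stock prices: S_uu = 105.1, S_ud = 54.38, S_dd = 28.12
Terminal payoffs (S − K): max(65.12, 0) = 65.12, max(14.38, 0) = 14.38, max(-11.88, 0) = 0
Node u (S = 72.5): V_u = e^(−0.07)·[0.4006·65.1250 + 0.5994·14.3750] = 32.3615
Node d (S = 37.5): V_d = e^(−0.07)·[0.4006·14.3750 + 0.5994·0.0000] = 5.3700
Node 0 (S = 50): V_0 = e^(−0.07)·[0.4006·32.3615 + 0.5994·5.3700] = 15.0900

€15.09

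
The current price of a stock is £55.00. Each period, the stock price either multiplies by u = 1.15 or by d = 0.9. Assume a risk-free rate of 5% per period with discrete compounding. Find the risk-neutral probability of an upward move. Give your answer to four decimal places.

p = 0.6000

Risk-neutral probability p = (1 + 0.05 − 0.9)/(1.15 − 0.9) = 0.1500/0.2500 = 0.6000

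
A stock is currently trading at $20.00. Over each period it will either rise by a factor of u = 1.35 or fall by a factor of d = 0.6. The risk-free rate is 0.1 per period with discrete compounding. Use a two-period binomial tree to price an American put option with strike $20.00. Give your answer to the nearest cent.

$3.12

Risk-neutral probability p = (1 + 0.1 − 0.6)/(1.35 − 0.6) = 0.5000/0.7500 = 0.6667
Terminal stock prices: S_uu = 36.45, S_ud = 16.2, S_dd = 7.2
Terminal payoffs (K − S): max(-16.45, 0) = 0, max(3.8, 0) = 3.8, max(12.8, 0) = 12.8
Node u (S = 27): continuation = 1/1.1·[0.6667·0.0000 + 0.3333·3.8000] = 1.1515; exercise value = 0.0000 ≤ continuation, so V_u = 1.1515
Node d (S = 12): continuation = 1/1.1·[0.6667·3.8000 + 0.3333·12.8000] = 6.1818; exercise value = 8.0000 > continuation, so V_d = 8.0000 (exercise)
Node 0 (S = 20): continuation = 1/1.1·[0.6667·1.1515 + 0.3333·8.0000] = 3.1221; exercise value = 0.0000 ≤ continuation, so V_0 = 3.1221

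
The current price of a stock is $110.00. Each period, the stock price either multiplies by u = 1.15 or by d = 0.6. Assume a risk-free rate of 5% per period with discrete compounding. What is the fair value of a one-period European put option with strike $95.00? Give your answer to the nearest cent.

$5.02

Risk-neutral probability p = (1 + 0.05 − 0.6)/(1.15 − 0.6) = 0.4500/0.5500 = 0.8182
Terminal stock prices: S_u = 126.5, S_d = 66
Terminal payoffs (K − S): max(-31.5, 0) = 0, max(29, 0) = 29
Node 0 (S = 110): V_0 = 1/1.05·[0.8182·0.0000 + 0.1818·29.0000] = 5.0216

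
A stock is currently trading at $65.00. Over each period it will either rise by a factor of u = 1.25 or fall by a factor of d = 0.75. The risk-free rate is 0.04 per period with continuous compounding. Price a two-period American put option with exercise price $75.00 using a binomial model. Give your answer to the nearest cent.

Risk-neutral probability p = (e^0.04 − 0.75)/(1.25 − 0.75) = 0.2908/0.5000 = 0.5816
Terminal stock prices: S_uu = 101.6, S_ud = 60.94, S_dd = 36.56
Terminal payoffs (K − S): max(-26.56, 0) = 0, max(14.06, 0) = 14.06, max(38.44, 0) = 38.44
Node u (S = 81.25): continuation = e^(−0.04)·[0.5816·0.0000 + 0.4184·14.0625] = 5.6528; exercise value = 0.0000 ≤ continuation, so V_u = 5.6528
Node d (S = 48.75): continuation = e^(−0.04)·[0.5816·14.0625 + 0.4184·38.4375] = 23.3092; exercise value = 26.2500 > continuation, so V_d = 26.2500 (exercise)
Node 0 (S = 65): continuation = e^(−0.04)·[0.5816·5.6528 + 0.4184·26.2500] = 13.7107; exercise value = 10.0000 ≤ continuation, so V_0 = 13.7107

$13.71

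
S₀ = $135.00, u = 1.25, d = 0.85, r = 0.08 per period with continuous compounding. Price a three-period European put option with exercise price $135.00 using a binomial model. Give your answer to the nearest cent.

Risk-neutral probability p = (e^0.08 − 0.85)/(1.25 − 0.85) = 0.2333/0.4000 = 0.5832
Terminal stock prices: S_uuu = 263.7, S_uud = 179.3, S_udd = 121.9, S_ddd = 82.91
Terminal payoffs (K − S): max(-128.7, 0) = 0, max(-44.3, 0) = 0, max(13.08, 0) = 13.08, max(52.09, 0) = 52.09
Node uu (S = 210.9): V_uu = e^(−0.08)·[0.5832·0.0000 + 0.4168·0.0000] = 0.0000
Node ud (S = 143.4): V_ud = e^(−0.08)·[0.5832·0.0000 + 0.4168·13.0781] = 5.0317
Node dd (S = 97.54): V_dd = e^(−0.08)·[0.5832·13.0781 + 0.4168·52.0931] = 27.0832
Node u (S = 168.8): V_u = e^(−0.08)·[0.5832·0.0000 + 0.4168·5.0317] = 1.9359
Node d (S = 114.8): V_d = e^(−0.08)·[0.5832·5.0317 + 0.4168·27.0832] = 13.1289
Node 0 (S = 135): V_0 = e^(−0.08)·[0.5832·1.9359 + 0.4168·13.1289] = 6.0934

$6.09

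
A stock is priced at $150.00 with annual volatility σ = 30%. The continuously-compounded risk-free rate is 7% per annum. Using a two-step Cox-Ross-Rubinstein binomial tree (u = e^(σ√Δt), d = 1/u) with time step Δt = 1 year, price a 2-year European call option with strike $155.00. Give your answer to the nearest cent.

CRR parameters: u = e^(σ√Δt) = e^(0.3·√1) = 1.3499, d = 1/u = 0.7408
Per-period rate: rΔt = 0.07·1 = 0.07, so R = e^0.07 = 1.0725
Risk-neutral probability p = (e^0.07 − 0.7408)/(1.3499 − 0.7408) = 0.3317/0.6090 = 0.5446
Terminal stock prices: S_uu = 273.3, S_ud = 150, S_dd = 82.32
Terminal payoffs (S − K): max(118.3, 0) = 118.3, max(-5, 0) = 0, max(-72.68, 0) = 0
Node u (S = 202.5): V_u = e^(−0.07)·[0.5446·118.3178 + 0.4554·0.0000] = 60.0808
Node d (S = 111.1): V_d = e^(−0.07)·[0.5446·0.0000 + 0.4554·0.0000] = 0.0000
Node 0 (S = 150): V_0 = e^(−0.07)·[0.5446·60.0808 + 0.4554·0.0000] = 30.5085

$30.51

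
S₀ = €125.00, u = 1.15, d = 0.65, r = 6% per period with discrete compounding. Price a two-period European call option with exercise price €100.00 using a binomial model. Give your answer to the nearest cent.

Risk-neutral probability p = (1 + 0.06 − 0.65)/(1.15 − 0.65) = 0.4100/0.5000 = 0.8200
Terminal stock prices: S_uu = 165.3, S_ud = 93.44, S_dd = 52.81
Terminal payoffs (S − K): max(65.31, 0) = 65.31, max(-6.562, 0) = 0, max(-47.19, 0) = 0
Node u (S = 143.8): V_u = 1/1.06·[0.8200·65.3125 + 0.1800·0.0000] = 50.5248
Node d (S = 81.25): V_d = 1/1.06·[0.8200·0.0000 + 0.1800·0.0000] = 0.0000
Node 0 (S = 125): V_0 = 1/1.06·[0.8200·50.5248 + 0.1800·0.0000] = 39.0852

€39.09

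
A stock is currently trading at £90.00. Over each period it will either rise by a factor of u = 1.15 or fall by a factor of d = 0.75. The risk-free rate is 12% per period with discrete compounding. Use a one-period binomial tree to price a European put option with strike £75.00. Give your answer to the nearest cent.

Risk-neutral probability p = (1 + 0.12 − 0.75)/(1.15 − 0.75) = 0.3700/0.4000 = 0.9250
Terminal stock prices: S_u = 103.5, S_d = 67.5
Terminal payoffs (K − S): max(-28.5, 0) = 0, max(7.5, 0) = 7.5
Node 0 (S = 90): V_0 = 1/1.12·[0.9250·0.0000 + 0.0750·7.5000] = 0.5022

£0.50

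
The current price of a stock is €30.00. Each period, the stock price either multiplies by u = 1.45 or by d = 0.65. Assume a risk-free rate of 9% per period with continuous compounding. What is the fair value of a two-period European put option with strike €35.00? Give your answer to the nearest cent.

€6.46

Risk-neutral probability p = (e^0.09 − 0.65)/(1.45 − 0.65) = 0.4442/0.8000 = 0.5552
Terminal stock prices: S_uu = 63.08, S_ud = 28.28, S_dd = 12.68
Terminal payoffs (K − S): max(-28.08, 0) = 0, max(6.725, 0) = 6.725, max(22.32, 0) = 22.32
Node u (S = 43.5): V_u = e^(−0.09)·[0.5552·0.0000 + 0.4448·6.7250] = 2.7337
Node d (S = 19.5): V_d = e^(−0.09)·[0.5552·6.7250 + 0.4448·22.3250] = 12.4876
Node 0 (S = 30): V_0 = e^(−0.09)·[0.5552·2.7337 + 0.4448·12.4876] = 6.4634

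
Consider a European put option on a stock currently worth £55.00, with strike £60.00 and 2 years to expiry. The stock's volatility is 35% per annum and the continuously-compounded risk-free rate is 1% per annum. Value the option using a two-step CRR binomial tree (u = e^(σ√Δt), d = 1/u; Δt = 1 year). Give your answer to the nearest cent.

CRR parameters: u = e^(σ√Δt) = e^(0.35·√1) = 1.4191, d = 1/u = 0.7047
Per-period rate: rΔt = 0.01·1 = 0.01, so R = e^0.01 = 1.0101
Risk-neutral probability p = (e^0.01 − 0.7047)/(1.4191 − 0.7047) = 0.3054/0.7144 = 0.4275
Terminal stock prices: S_uu = 110.8, S_ud = 55, S_dd = 27.31
Terminal payoffs (K − S): max(-50.76, 0) = 0, max(5, 0) = 5, max(32.69, 0) = 32.69
Node u (S = 78.05): V_u = e^(−0.01)·[0.4275·0.0000 + 0.5725·5.0000] = 2.8343
Node d (S = 38.76): V_d = e^(−0.01)·[0.4275·5.0000 + 0.5725·32.6878] = 20.6451
Node 0 (S = 55): V_0 = e^(−0.01)·[0.4275·2.8343 + 0.5725·20.6451] = 12.9022

£12.90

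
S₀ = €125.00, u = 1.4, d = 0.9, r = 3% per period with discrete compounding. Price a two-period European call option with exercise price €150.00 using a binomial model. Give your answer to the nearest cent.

Risk-neutral probability p = (1 + 0.03 − 0.9)/(1.4 − 0.9) = 0.1300/0.5000 = 0.2600
Terminal stock prices: S_uu = 245, S_ud = 157.5, S_dd = 101.2
Terminal payoffs (S − K): max(95, 0) = 95, max(7.5, 0) = 7.5, max(-48.75, 0) = 0
Node u (S = 175): V_u = 1/1.03·[0.2600·95.0000 + 0.7400·7.5000] = 29.3689
Node d (S = 112.5): V_d = 1/1.03·[0.2600·7.5000 + 0.7400·0.0000] = 1.8932
Node 0 (S = 125): V_0 = 1/1.03·[0.2600·29.3689 + 0.7400·1.8932] = 8.7737

€8.77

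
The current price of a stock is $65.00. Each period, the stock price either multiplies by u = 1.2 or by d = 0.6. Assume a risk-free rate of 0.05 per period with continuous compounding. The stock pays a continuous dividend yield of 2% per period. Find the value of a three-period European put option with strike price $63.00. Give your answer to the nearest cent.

Per-period risk-free factor R = e^0.05 = 1.0513; dividend-adjusted growth = e^(0.05−0.02) = 1.0305.
Risk-neutral probability p = (1.0305 − 0.6)/(1.2 − 0.6) = 0.4305/0.6000 = 0.7174
Terminal stock prices: S_uuu = 112.3, S_uud = 56.16, S_udd = 28.08, S_ddd = 14.04
Terminal payoffs (K − S): max(-49.32, 0) = 0, max(6.84, 0) = 6.84, max(34.92, 0) = 34.92, max(48.96, 0) = 48.96
Node uu (S = 93.6): V_uu = e^(−0.05)·[0.7174·0.0000 + 0.2826·6.8400] = 1.8386
Node ud (S = 46.8): V_ud = e^(−0.05)·[0.7174·6.8400 + 0.2826·34.9200] = 14.0542
Node dd (S = 23.4): V_dd = e^(−0.05)·[0.7174·34.9200 + 0.2826·48.9600] = 36.9908
Node u (S = 78): V_u = e^(−0.05)·[0.7174·1.8386 + 0.2826·14.0542] = 5.0324
Node d (S = 39): V_d = e^(−0.05)·[0.7174·14.0542 + 0.2826·36.9908] = 19.5340
Node 0 (S = 65): V_0 = e^(−0.05)·[0.7174·5.0324 + 0.2826·19.5340] = 8.6849

$8.68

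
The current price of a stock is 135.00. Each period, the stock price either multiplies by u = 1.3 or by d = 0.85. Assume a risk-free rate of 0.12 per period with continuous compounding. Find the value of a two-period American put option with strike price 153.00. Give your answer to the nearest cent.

Risk-neutral probability p = (e^0.12 − 0.85)/(1.3 − 0.85) = 0.2775/0.4500 = 0.6167
Terminal stock prices: S_uu = 228.2, S_ud = 149.2, S_dd = 97.54
Terminal payoffs (K − S): max(-75.15, 0) = 0, max(3.825, 0) = 3.825, max(55.46, 0) = 55.46
Node u (S = 175.5): continuation = e^(−0.12)·[0.6167·0.0000 + 0.3833·3.8250] = 1.3005; exercise value = 0.0000 ≤ continuation, so V_u = 1.3005
Node d (S = 114.8): continuation = e^(−0.12)·[0.6167·3.8250 + 0.3833·55.4625] = 20.9488; exercise value = 38.2500 > continuation, so V_d = 38.2500 (exercise)
Node 0 (S = 135): continuation = e^(−0.12)·[0.6167·1.3005 + 0.3833·38.2500] = 13.7160; exercise value = 18.0000 > continuation, so V_0 = 18.0000 (exercise)

18.00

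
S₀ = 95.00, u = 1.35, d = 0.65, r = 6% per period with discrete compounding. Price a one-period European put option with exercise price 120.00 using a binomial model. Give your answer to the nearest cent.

22.77

Risk-neutral probability p = (1 + 0.06 − 0.65)/(1.35 − 0.65) = 0.4100/0.7000 = 0.5857
Terminal stock prices: S_u = 128.2, S_d = 61.75
Terminal payoffs (K − S): max(-8.25, 0) = 0, max(58.25, 0) = 58.25
Node 0 (S = 95): V_0 = 1/1.06·[0.5857·0.0000 + 0.4143·58.2500] = 22.7662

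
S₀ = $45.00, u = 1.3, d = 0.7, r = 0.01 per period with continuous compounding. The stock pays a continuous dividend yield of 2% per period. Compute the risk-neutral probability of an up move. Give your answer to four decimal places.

Per-period risk-free factor R = e^0.01 = 1.0101; dividend-adjusted growth = e^(0.01−0.02) = 0.9900.
Risk-neutral probability p = (0.9900 − 0.7)/(1.3 − 0.7) = 0.2900/0.6000 = 0.4834

p = 0.4834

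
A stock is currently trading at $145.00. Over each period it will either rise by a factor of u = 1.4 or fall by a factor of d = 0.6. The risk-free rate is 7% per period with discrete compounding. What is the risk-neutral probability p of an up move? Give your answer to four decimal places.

Risk-neutral probability p = (1 + 0.07 − 0.6)/(1.4 − 0.6) = 0.4700/0.8000 = 0.5875

p = 0.5875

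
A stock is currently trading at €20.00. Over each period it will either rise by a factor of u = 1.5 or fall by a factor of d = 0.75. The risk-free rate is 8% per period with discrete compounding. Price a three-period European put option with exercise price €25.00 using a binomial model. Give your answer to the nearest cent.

€4.98

Risk-neutral probability p = (1 + 0.08 − 0.75)/(1.5 − 0.75) = 0.3300/0.7500 = 0.4400
Terminal stock prices: S_uuu = 67.5, S_uud = 33.75, S_udd = 16.88, S_ddd = 8.438
Terminal payoffs (K − S): max(-42.5, 0) = 0, max(-8.75, 0) = 0, max(8.125, 0) = 8.125, max(16.56, 0) = 16.56
Node uu (S = 45): V_uu = 1/1.08·[0.4400·0.0000 + 0.5600·0.0000] = 0.0000
Node ud (S = 22.5): V_ud = 1/1.08·[0.4400·0.0000 + 0.5600·8.1250] = 4.2130
Node dd (S = 11.25): V_dd = 1/1.08·[0.4400·8.1250 + 0.5600·16.5625] = 11.8981
Node u (S = 30): V_u = 1/1.08·[0.4400·0.0000 + 0.5600·4.2130] = 2.1845
Node d (S = 15): V_d = 1/1.08·[0.4400·4.2130 + 0.5600·11.8981] = 7.8858
Node 0 (S = 20): V_0 = 1/1.08·[0.4400·2.1845 + 0.5600·7.8858] = 4.9789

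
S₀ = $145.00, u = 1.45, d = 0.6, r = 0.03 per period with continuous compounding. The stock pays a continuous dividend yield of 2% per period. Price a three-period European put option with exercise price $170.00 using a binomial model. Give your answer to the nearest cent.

$50.99

Per-period risk-free factor R = e^0.03 = 1.0305; dividend-adjusted growth = e^(0.03−0.02) = 1.0101.
Risk-neutral probability p = (1.0101 − 0.6)/(1.45 − 0.6) = 0.4101/0.8500 = 0.4824
Terminal stock prices: S_uuu = 442.1, S_uud = 182.9, S_udd = 75.69, S_ddd = 31.32
Terminal payoffs (K − S): max(-272.1, 0) = 0, max(-12.92, 0) = 0, max(94.31, 0) = 94.31, max(138.7, 0) = 138.7
Node uu (S = 304.9): V_uu = e^(−0.03)·[0.4824·0.0000 + 0.5176·0.0000] = 0.0000
Node ud (S = 126.1): V_ud = e^(−0.03)·[0.4824·0.0000 + 0.5176·94.3100] = 47.3711
Node dd (S = 52.2): V_dd = e^(−0.03)·[0.4824·94.3100 + 0.5176·138.6800] = 113.8094
Node u (S = 210.2): V_u = e^(−0.03)·[0.4824·0.0000 + 0.5176·47.3711] = 23.7941
Node d (S = 87): V_d = e^(−0.03)·[0.4824·47.3711 + 0.5176·113.8094] = 79.3424
Node 0 (S = 145): V_0 = e^(−0.03)·[0.4824·23.7941 + 0.5176·79.3424] = 50.9923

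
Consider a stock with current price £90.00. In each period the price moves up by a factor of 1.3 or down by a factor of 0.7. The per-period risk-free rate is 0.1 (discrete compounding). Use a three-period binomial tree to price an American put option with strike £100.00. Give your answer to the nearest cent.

Risk-neutral probability p = (1 + 0.1 − 0.7)/(1.3 − 0.7) = 0.4000/0.6000 = 0.6667
Terminal stock prices: S_uuu = 197.7, S_uud = 106.5, S_udd = 57.33, S_ddd = 30.87
Terminal payoffs (K − S): max(-97.73, 0) = 0, max(-6.47, 0) = 0, max(42.67, 0) = 42.67, max(69.13, 0) = 69.13
Node uu (S = 152.1): continuation = 1/1.1·[0.6667·0.0000 + 0.3333·0.0000] = 0.0000; exercise value = 0.0000 ≤ continuation, so V_uu = 0.0000
Node ud (S = 81.9): continuation = 1/1.1·[0.6667·0.0000 + 0.3333·42.6700] = 12.9303; exercise value = 18.1000 > continuation, so V_ud = 18.1000 (exercise)
Node dd (S = 44.1): continuation = 1/1.1·[0.6667·42.6700 + 0.3333·69.1300] = 46.8091; exercise value = 55.9000 > continuation, so V_dd = 55.9000 (exercise)
Node u (S = 117): continuation = 1/1.1·[0.6667·0.0000 + 0.3333·18.1000] = 5.4848; exercise value = 0.0000 ≤ continuation, so V_u = 5.4848
Node d (S = 63): continuation = 1/1.1·[0.6667·18.1000 + 0.3333·55.9000] = 27.9091; exercise value = 37.0000 > continuation, so V_d = 37.0000 (exercise)
Node 0 (S = 90): continuation = 1/1.1·[0.6667·5.4848 + 0.3333·37.0000] = 14.5363; exercise value = 10.0000 ≤ continuation, so V_0 = 14.5363

£14.54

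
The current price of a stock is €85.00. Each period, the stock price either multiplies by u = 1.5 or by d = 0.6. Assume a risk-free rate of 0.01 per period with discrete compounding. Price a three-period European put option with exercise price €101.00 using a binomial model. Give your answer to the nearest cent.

€34.61

Risk-neutral probability p = (1 + 0.01 − 0.6)/(1.5 − 0.6) = 0.4100/0.9000 = 0.4556
Terminal stock prices: S_uuu = 286.9, S_uud = 114.8, S_udd = 45.9, S_ddd = 18.36
Terminal payoffs (K − S): max(-185.9, 0) = 0, max(-13.75, 0) = 0, max(55.1, 0) = 55.1, max(82.64, 0) = 82.64
Node uu (S = 191.2): V_uu = 1/1.01·[0.4556·0.0000 + 0.5444·0.0000] = 0.0000
Node ud (S = 76.5): V_ud = 1/1.01·[0.4556·0.0000 + 0.5444·55.1000] = 29.7019
Node dd (S = 30.6): V_dd = 1/1.01·[0.4556·55.1000 + 0.5444·82.6400] = 69.4000
Node u (S = 127.5): V_u = 1/1.01·[0.4556·0.0000 + 0.5444·29.7019] = 16.0109
Node d (S = 51): V_d = 1/1.01·[0.4556·29.7019 + 0.5444·69.4000] = 50.8072
Node 0 (S = 85): V_0 = 1/1.01·[0.4556·16.0109 + 0.5444·50.8072] = 34.6095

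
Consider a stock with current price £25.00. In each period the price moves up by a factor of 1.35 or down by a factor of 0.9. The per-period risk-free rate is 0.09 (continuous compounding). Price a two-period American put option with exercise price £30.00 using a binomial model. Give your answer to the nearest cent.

£5.00

Risk-neutral probability p = (e^0.09 − 0.9)/(1.35 − 0.9) = 0.1942/0.4500 = 0.4315
Terminal stock prices: S_uu = 45.56, S_ud = 30.38, S_dd = 20.25
Terminal payoffs (K − S): max(-15.56, 0) = 0, max(-0.375, 0) = 0, max(9.75, 0) = 9.75
Node u (S = 33.75): continuation = e^(−0.09)·[0.4315·0.0000 + 0.5685·0.0000] = 0.0000; exercise value = 0.0000 ≤ continuation, so V_u = 0.0000
Node d (S = 22.5): continuation = e^(−0.09)·[0.4315·0.0000 + 0.5685·9.7500] = 5.0658; exercise value = 7.5000 > continuation, so V_d = 7.5000 (exercise)
Node 0 (S = 25): continuation = e^(−0.09)·[0.4315·0.0000 + 0.5685·7.5000] = 3.8968; exercise value = 5.0000 > continuation, so V_0 = 5.0000 (exercise)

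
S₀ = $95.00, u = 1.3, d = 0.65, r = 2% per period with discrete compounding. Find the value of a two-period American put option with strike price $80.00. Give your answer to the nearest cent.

Risk-neutral probability p = (1 + 0.02 − 0.65)/(1.3 − 0.65) = 0.3700/0.6500 = 0.5692
Terminal stock prices: S_uu = 160.6, S_ud = 80.28, S_dd = 40.14
Terminal payoffs (K − S): max(-80.55, 0) = 0, max(-0.275, 0) = 0, max(39.86, 0) = 39.86
Node u (S = 123.5): continuation = 1/1.02·[0.5692·0.0000 + 0.4308·0.0000] = 0.0000; exercise value = 0.0000 ≤ continuation, so V_u = 0.0000
Node d (S = 61.75): continuation = 1/1.02·[0.5692·0.0000 + 0.4308·39.8625] = 16.8348; exercise value = 18.2500 > continuation, so V_d = 18.2500 (exercise)
Node 0 (S = 95): continuation = 1/1.02·[0.5692·0.0000 + 0.4308·18.2500] = 7.7074; exercise value = 0.0000 ≤ continuation, so V_0 = 7.7074

$7.71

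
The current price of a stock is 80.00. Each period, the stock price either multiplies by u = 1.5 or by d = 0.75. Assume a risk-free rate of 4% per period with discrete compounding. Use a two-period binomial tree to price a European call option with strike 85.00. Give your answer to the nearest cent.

Risk-neutral probability p = (1 + 0.04 − 0.75)/(1.5 − 0.75) = 0.2900/0.7500 = 0.3867
Terminal stock prices: S_uu = 180, S_ud = 90, S_dd = 45
Terminal payoffs (S − K): max(95, 0) = 95, max(5, 0) = 5, max(-40, 0) = 0
Node u (S = 120): V_u = 1/1.04·[0.3867·95.0000 + 0.6133·5.0000] = 38.2692
Node d (S = 60): V_d = 1/1.04·[0.3867·5.0000 + 0.6133·0.0000] = 1.8590
Node 0 (S = 80): V_0 = 1/1.04·[0.3867·38.2692 + 0.6133·1.8590] = 15.3246

15.32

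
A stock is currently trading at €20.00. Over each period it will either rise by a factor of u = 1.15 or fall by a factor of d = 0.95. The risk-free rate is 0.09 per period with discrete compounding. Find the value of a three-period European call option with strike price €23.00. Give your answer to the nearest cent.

€2.69

Risk-neutral probability p = (1 + 0.09 − 0.95)/(1.15 − 0.95) = 0.1400/0.2000 = 0.7000
Terminal stock prices: S_uuu = 30.42, S_uud = 25.13, S_udd = 20.76, S_ddd = 17.15
Terminal payoffs (S − K): max(7.417, 0) = 7.417, max(2.127, 0) = 2.127, max(-2.242, 0) = 0, max(-5.853, 0) = 0
Node uu (S = 26.45): V_uu = 1/1.09·[0.7000·7.4175 + 0.3000·2.1275] = 5.3491
Node ud (S = 21.85): V_ud = 1/1.09·[0.7000·2.1275 + 0.3000·0.0000] = 1.3663
Node dd (S = 18.05): V_dd = 1/1.09·[0.7000·0.0000 + 0.3000·0.0000] = 0.0000
Node u (S = 23): V_u = 1/1.09·[0.7000·5.3491 + 0.3000·1.3663] = 3.8112
Node d (S = 19): V_d = 1/1.09·[0.7000·1.3663 + 0.3000·0.0000] = 0.8774
Node 0 (S = 20): V_0 = 1/1.09·[0.7000·3.8112 + 0.3000·0.8774] = 2.6891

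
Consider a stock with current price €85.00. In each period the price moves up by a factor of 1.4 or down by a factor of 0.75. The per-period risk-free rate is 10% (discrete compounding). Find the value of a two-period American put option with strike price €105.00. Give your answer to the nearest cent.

€20.54

Risk-neutral probability p = (1 + 0.1 − 0.75)/(1.4 − 0.75) = 0.3500/0.6500 = 0.5385
Terminal stock prices: S_uu = 166.6, S_ud = 89.25, S_dd = 47.81
Terminal payoffs (K − S): max(-61.6, 0) = 0, max(15.75, 0) = 15.75, max(57.19, 0) = 57.19
Node u (S = 119): continuation = 1/1.1·[0.5385·0.0000 + 0.4615·15.7500] = 6.6084; exercise value = 0.0000 ≤ continuation, so V_u = 6.6084
Node d (S = 63.75): continuation = 1/1.1·[0.5385·15.7500 + 0.4615·57.1875] = 31.7045; exercise value = 41.2500 > continuation, so V_d = 41.2500 (exercise)
Node 0 (S = 85): continuation = 1/1.1·[0.5385·6.6084 + 0.4615·41.2500] = 20.5426; exercise value = 20.0000 ≤ continuation, so V_0 = 20.5426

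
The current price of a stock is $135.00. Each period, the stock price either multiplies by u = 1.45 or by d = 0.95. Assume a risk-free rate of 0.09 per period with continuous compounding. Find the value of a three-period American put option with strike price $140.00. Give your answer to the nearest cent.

Risk-neutral probability p = (e^0.09 − 0.95)/(1.45 − 0.95) = 0.1442/0.5000 = 0.2883
Terminal stock prices: S_uuu = 411.6, S_uud = 269.6, S_udd = 176.7, S_ddd = 115.7
Terminal payoffs (K − S): max(-271.6, 0) = 0, max(-129.6, 0) = 0, max(-36.66, 0) = 0, max(24.25, 0) = 24.25
Node uu (S = 283.8): continuation = e^(−0.09)·[0.2883·0.0000 + 0.7117·0.0000] = 0.0000; exercise value = 0.0000 ≤ continuation, so V_uu = 0.0000
Node ud (S = 186): continuation = e^(−0.09)·[0.2883·0.0000 + 0.7117·0.0000] = 0.0000; exercise value = 0.0000 ≤ continuation, so V_ud = 0.0000
Node dd (S = 121.8): continuation = e^(−0.09)·[0.2883·0.0000 + 0.7117·24.2544] = 15.7751; exercise value = 18.1625 > continuation, so V_dd = 18.1625 (exercise)
Node u (S = 195.8): continuation = e^(−0.09)·[0.2883·0.0000 + 0.7117·0.0000] = 0.0000; exercise value = 0.0000 ≤ continuation, so V_u = 0.0000
Node d (S = 128.2): continuation = e^(−0.09)·[0.2883·0.0000 + 0.7117·18.1625] = 11.8129; exercise value = 11.7500 ≤ continuation, so V_d = 11.8129
Node 0 (S = 135): continuation = e^(−0.09)·[0.2883·0.0000 + 0.7117·11.8129] = 7.6831; exercise value = 5.0000 ≤ continuation, so V_0 = 7.6831

$7.68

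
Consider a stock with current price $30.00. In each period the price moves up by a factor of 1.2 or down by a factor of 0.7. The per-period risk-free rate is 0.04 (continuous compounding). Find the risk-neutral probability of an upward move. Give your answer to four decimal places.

p = 0.6816

Risk-neutral probability p = (e^0.04 − 0.7)/(1.2 − 0.7) = 0.3408/0.5000 = 0.6816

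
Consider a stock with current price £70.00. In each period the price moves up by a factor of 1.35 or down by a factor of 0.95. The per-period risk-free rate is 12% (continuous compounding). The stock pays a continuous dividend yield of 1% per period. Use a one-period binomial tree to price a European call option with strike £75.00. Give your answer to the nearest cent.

Per-period risk-free factor R = e^0.12 = 1.1275; dividend-adjusted growth = e^(0.12−0.01) = 1.1163.
Risk-neutral probability p = (1.1163 − 0.95)/(1.35 − 0.95) = 0.1663/0.4000 = 0.4157
Terminal stock prices: S_u = 94.5, S_d = 66.5
Terminal payoffs (S − K): max(19.5, 0) = 19.5, max(-8.5, 0) = 0
Node 0 (S = 70): V_0 = e^(−0.12)·[0.4157·19.5000 + 0.5843·0.0000] = 7.1894

£7.19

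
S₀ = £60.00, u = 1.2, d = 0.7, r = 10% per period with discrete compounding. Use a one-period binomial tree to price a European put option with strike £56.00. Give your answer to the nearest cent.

£2.55

Risk-neutral probability p = (1 + 0.1 − 0.7)/(1.2 − 0.7) = 0.4000/0.5000 = 0.8000
Terminal stock prices: S_u = 72, S_d = 42
Terminal payoffs (K − S): max(-16, 0) = 0, max(14, 0) = 14
Node 0 (S = 60): V_0 = 1/1.1·[0.8000·0.0000 + 0.2000·14.0000] = 2.5455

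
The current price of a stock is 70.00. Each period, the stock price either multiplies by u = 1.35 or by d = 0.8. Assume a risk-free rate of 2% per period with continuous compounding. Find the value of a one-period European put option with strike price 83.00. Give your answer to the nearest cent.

Risk-neutral probability p = (e^0.02 − 0.8)/(1.35 − 0.8) = 0.2202/0.5500 = 0.4004
Terminal stock prices: S_u = 94.5, S_d = 56
Terminal payoffs (K − S): max(-11.5, 0) = 0, max(27, 0) = 27
Node 0 (S = 70): V_0 = e^(−0.02)·[0.4004·0.0000 + 0.5996·27.0000] = 15.8695

15.87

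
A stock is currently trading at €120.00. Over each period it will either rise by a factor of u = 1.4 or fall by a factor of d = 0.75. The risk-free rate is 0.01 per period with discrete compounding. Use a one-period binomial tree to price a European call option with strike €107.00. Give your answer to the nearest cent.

Risk-neutral probability p = (1 + 0.01 − 0.75)/(1.4 − 0.75) = 0.2600/0.6500 = 0.4000
Terminal stock prices: S_u = 168, S_d = 90
Terminal payoffs (S − K): max(61, 0) = 61, max(-17, 0) = 0
Node 0 (S = 120): V_0 = 1/1.01·[0.4000·61.0000 + 0.6000·0.0000] = 24.1584

€24.16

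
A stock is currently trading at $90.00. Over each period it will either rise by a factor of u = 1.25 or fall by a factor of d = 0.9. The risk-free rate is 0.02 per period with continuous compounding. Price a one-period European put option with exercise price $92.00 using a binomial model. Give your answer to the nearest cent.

Risk-neutral probability p = (e^0.02 − 0.9)/(1.25 − 0.9) = 0.1202/0.3500 = 0.3434
Terminal stock prices: S_u = 112.5, S_d = 81
Terminal payoffs (K − S): max(-20.5, 0) = 0, max(11, 0) = 11
Node 0 (S = 90): V_0 = e^(−0.02)·[0.3434·0.0000 + 0.6566·11.0000] = 7.0792

$7.08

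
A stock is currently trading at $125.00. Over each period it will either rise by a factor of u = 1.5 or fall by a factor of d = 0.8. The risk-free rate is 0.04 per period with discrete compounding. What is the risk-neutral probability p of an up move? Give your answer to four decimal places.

p = 0.3429

Risk-neutral probability p = (1 + 0.04 − 0.8)/(1.5 − 0.8) = 0.2400/0.7000 = 0.3429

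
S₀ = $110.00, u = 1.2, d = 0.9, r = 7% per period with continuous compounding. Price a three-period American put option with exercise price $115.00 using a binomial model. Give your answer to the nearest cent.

$7.02

Risk-neutral probability p = (e^0.07 − 0.9)/(1.2 − 0.9) = 0.1725/0.3000 = 0.5750
Terminal stock prices: S_uuu = 190.1, S_uud = 142.6, S_udd = 106.9, S_ddd = 80.19
Terminal payoffs (K − S): max(-75.08, 0) = 0, max(-27.56, 0) = 0, max(8.08, 0) = 8.08, max(34.81, 0) = 34.81
Node uu (S = 158.4): continuation = e^(−0.07)·[0.5750·0.0000 + 0.4250·0.0000] = 0.0000; exercise value = 0.0000 ≤ continuation, so V_uu = 0.0000
Node ud (S = 118.8): continuation = e^(−0.07)·[0.5750·0.0000 + 0.4250·8.0800] = 3.2016; exercise value = 0.0000 ≤ continuation, so V_ud = 3.2016
Node dd (S = 89.1): continuation = e^(−0.07)·[0.5750·8.0800 + 0.4250·34.8100] = 18.1253; exercise value = 25.9000 > continuation, so V_dd = 25.9000 (exercise)
Node u (S = 132): continuation = e^(−0.07)·[0.5750·0.0000 + 0.4250·3.2016] = 1.2686; exercise value = 0.0000 ≤ continuation, so V_u = 1.2686
Node d (S = 99): continuation = e^(−0.07)·[0.5750·3.2016 + 0.4250·25.9000] = 11.9792; exercise value = 16.0000 > continuation, so V_d = 16.0000 (exercise)
Node 0 (S = 110): continuation = e^(−0.07)·[0.5750·1.2686 + 0.4250·16.0000] = 7.0200; exercise value = 5.0000 ≤ continuation, so V_0 = 7.0200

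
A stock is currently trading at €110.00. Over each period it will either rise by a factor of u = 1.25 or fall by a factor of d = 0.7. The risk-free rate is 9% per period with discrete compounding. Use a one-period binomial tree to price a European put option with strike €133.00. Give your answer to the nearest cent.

€14.95

Risk-neutral probability p = (1 + 0.09 − 0.7)/(1.25 − 0.7) = 0.3900/0.5500 = 0.7091
Terminal stock prices: S_u = 137.5, S_d = 77
Terminal payoffs (K − S): max(-4.5, 0) = 0, max(56, 0) = 56
Node 0 (S = 110): V_0 = 1/1.09·[0.7091·0.0000 + 0.2909·56.0000] = 14.9458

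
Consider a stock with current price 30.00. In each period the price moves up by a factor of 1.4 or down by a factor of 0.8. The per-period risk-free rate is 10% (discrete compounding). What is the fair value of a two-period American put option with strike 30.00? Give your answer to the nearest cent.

2.73

Risk-neutral probability p = (1 + 0.1 − 0.8)/(1.4 − 0.8) = 0.3000/0.6000 = 0.5000
Terminal stock prices: S_uu = 58.8, S_ud = 33.6, S_dd = 19.2
Terminal payoffs (K − S): max(-28.8, 0) = 0, max(-3.6, 0) = 0, max(10.8, 0) = 10.8
Node u (S = 42): continuation = 1/1.1·[0.5000·0.0000 + 0.5000·0.0000] = 0.0000; exercise value = 0.0000 ≤ continuation, so V_u = 0.0000
Node d (S = 24): continuation = 1/1.1·[0.5000·0.0000 + 0.5000·10.8000] = 4.9091; exercise value = 6.0000 > continuation, so V_d = 6.0000 (exercise)
Node 0 (S = 30): continuation = 1/1.1·[0.5000·0.0000 + 0.5000·6.0000] = 2.7273; exercise value = 0.0000 ≤ continuation, so V_0 = 2.7273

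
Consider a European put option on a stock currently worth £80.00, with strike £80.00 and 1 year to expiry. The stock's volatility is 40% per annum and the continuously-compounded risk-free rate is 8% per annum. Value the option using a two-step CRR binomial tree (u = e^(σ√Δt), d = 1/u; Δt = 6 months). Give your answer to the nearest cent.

CRR parameters: u = e^(σ√Δt) = e^(0.4·√0.5) = 1.3269, d = 1/u = 0.7536
Per-period rate: rΔt = 0.08·0.5 = 0.04, so R = e^0.04 = 1.0408
Risk-neutral probability p = (e^0.04 − 0.7536)/(1.3269 − 0.7536) = 0.2872/0.5733 = 0.5009
Terminal stock prices: S_uu = 140.9, S_ud = 80, S_dd = 45.44
Terminal payoffs (K − S): max(-60.85, 0) = 0, max(0, 0) = 0, max(34.56, 0) = 34.56
Node u (S = 106.2): V_u = e^(−0.04)·[0.5009·0.0000 + 0.4991·0.0000] = 0.0000
Node d (S = 60.29): V_d = e^(−0.04)·[0.5009·0.0000 + 0.4991·34.5623] = 16.5721
Node 0 (S = 80): V_0 = e^(−0.04)·[0.5009·0.0000 + 0.4991·16.5721] = 7.9461

£7.95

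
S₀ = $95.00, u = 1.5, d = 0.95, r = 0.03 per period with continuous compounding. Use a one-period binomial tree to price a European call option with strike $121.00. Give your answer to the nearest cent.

Risk-neutral probability p = (e^0.03 − 0.95)/(1.5 − 0.95) = 0.0805/0.5500 = 0.1463
Terminal stock prices: S_u = 142.5, S_d = 90.25
Terminal payoffs (S − K): max(21.5, 0) = 21.5, max(-30.75, 0) = 0
Node 0 (S = 95): V_0 = e^(−0.03)·[0.1463·21.5000 + 0.8537·0.0000] = 3.0521

$3.05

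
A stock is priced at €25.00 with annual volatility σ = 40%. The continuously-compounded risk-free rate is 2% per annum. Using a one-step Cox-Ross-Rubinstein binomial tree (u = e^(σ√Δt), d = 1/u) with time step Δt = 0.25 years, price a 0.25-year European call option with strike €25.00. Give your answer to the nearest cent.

CRR parameters: u = e^(σ√Δt) = e^(0.4·√0.25) = 1.2214, d = 1/u = 0.8187
Per-period rate: rΔt = 0.02·0.25 = 0.005, so R = e^0.005 = 1.0050
Risk-neutral probability p = (e^0.005 − 0.8187)/(1.2214 − 0.8187) = 0.1863/0.4027 = 0.4626
Terminal stock prices: S_u = 30.54, S_d = 20.47
Terminal payoffs (S − K): max(5.535, 0) = 5.535, max(-4.532, 0) = 0
Node 0 (S = 25): V_0 = e^(−0.005)·[0.4626·5.5351 + 0.5374·0.0000] = 2.5478

€2.55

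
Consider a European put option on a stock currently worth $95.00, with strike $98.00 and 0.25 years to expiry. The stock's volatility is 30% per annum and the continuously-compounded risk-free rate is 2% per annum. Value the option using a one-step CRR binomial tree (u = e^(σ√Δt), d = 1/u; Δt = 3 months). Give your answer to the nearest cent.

$8.41

CRR parameters: u = e^(σ√Δt) = e^(0.3·√0.25) = 1.1618, d = 1/u = 0.8607
Per-period rate: rΔt = 0.02·0.25 = 0.005, so R = e^0.005 = 1.0050
Risk-neutral probability p = (e^0.005 − 0.8607)/(1.1618 − 0.8607) = 0.1443/0.3011 = 0.4792
Terminal stock prices: S_u = 110.4, S_d = 81.77
Terminal payoffs (K − S): max(-12.37, 0) = 0, max(16.23, 0) = 16.23
Node 0 (S = 95): V_0 = e^(−0.005)·[0.4792·0.0000 + 0.5208·16.2327] = 8.4116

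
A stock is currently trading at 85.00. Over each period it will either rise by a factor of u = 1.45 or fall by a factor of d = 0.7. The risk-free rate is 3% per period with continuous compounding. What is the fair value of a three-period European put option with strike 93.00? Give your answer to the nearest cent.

Risk-neutral probability p = (e^0.03 − 0.7)/(1.45 − 0.7) = 0.3305/0.7500 = 0.4406
Terminal stock prices: S_uuu = 259.1, S_uud = 125.1, S_udd = 60.39, S_ddd = 29.15
Terminal payoffs (K − S): max(-166.1, 0) = 0, max(-32.1, 0) = 0, max(32.61, 0) = 32.61, max(63.85, 0) = 63.85
Node uu (S = 178.7): V_uu = e^(−0.03)·[0.4406·0.0000 + 0.5594·0.0000] = 0.0000
Node ud (S = 86.27): V_ud = e^(−0.03)·[0.4406·0.0000 + 0.5594·32.6075] = 17.7014
Node dd (S = 41.65): V_dd = e^(−0.03)·[0.4406·32.6075 + 0.5594·63.8450] = 48.6014
Node u (S = 123.2): V_u = e^(−0.03)·[0.4406·0.0000 + 0.5594·17.7014] = 9.6094
Node d (S = 59.5): V_d = e^(−0.03)·[0.4406·17.7014 + 0.5594·48.6014] = 33.9527
Node 0 (S = 85): V_0 = e^(−0.03)·[0.4406·9.6094 + 0.5594·33.9527] = 22.5404

22.54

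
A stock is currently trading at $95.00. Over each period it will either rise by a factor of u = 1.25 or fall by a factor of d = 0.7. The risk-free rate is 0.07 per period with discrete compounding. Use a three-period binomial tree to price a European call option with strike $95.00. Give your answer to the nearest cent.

$25.73

Risk-neutral probability p = (1 + 0.07 − 0.7)/(1.25 − 0.7) = 0.3700/0.5500 = 0.6727
Terminal stock prices: S_uuu = 185.5, S_uud = 103.9, S_udd = 58.19, S_ddd = 32.58
Terminal payoffs (S − K): max(90.55, 0) = 90.55, max(8.906, 0) = 8.906, max(-36.81, 0) = 0, max(-62.42, 0) = 0
Node uu (S = 148.4): V_uu = 1/1.07·[0.6727·90.5469 + 0.3273·8.9062] = 59.6525
Node ud (S = 83.12): V_ud = 1/1.07·[0.6727·8.9062 + 0.3273·0.0000] = 5.5995
Node dd (S = 46.55): V_dd = 1/1.07·[0.6727·0.0000 + 0.3273·0.0000] = 0.0000
Node u (S = 118.8): V_u = 1/1.07·[0.6727·59.6525 + 0.3273·5.5995] = 39.2172
Node d (S = 66.5): V_d = 1/1.07·[0.6727·5.5995 + 0.3273·0.0000] = 3.5205
Node 0 (S = 95): V_0 = 1/1.07·[0.6727·39.2172 + 0.3273·3.5205] = 25.7333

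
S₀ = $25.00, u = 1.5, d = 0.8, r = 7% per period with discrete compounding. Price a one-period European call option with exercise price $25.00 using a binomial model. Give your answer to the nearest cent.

$4.51

Risk-neutral probability p = (1 + 0.07 − 0.8)/(1.5 − 0.8) = 0.2700/0.7000 = 0.3857
Terminal stock prices: S_u = 37.5, S_d = 20
Terminal payoffs (S − K): max(12.5, 0) = 12.5, max(-5, 0) = 0
Node 0 (S = 25): V_0 = 1/1.07·[0.3857·12.5000 + 0.6143·0.0000] = 4.5060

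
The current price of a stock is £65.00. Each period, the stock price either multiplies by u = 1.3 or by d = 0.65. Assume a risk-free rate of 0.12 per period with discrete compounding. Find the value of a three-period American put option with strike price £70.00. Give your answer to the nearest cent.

Risk-neutral probability p = (1 + 0.12 − 0.65)/(1.3 − 0.65) = 0.4700/0.6500 = 0.7231
Terminal stock prices: S_uuu = 142.8, S_uud = 71.4, S_udd = 35.7, S_ddd = 17.85
Terminal payoffs (K − S): max(-72.81, 0) = 0, max(-1.403, 0) = 0, max(34.3, 0) = 34.3, max(52.15, 0) = 52.15
Node uu (S = 109.9): continuation = 1/1.12·[0.7231·0.0000 + 0.2769·0.0000] = 0.0000; exercise value = 0.0000 ≤ continuation, so V_uu = 0.0000
Node ud (S = 54.93): continuation = 1/1.12·[0.7231·0.0000 + 0.2769·34.2987] = 8.4805; exercise value = 15.0750 > continuation, so V_ud = 15.0750 (exercise)
Node dd (S = 27.46): continuation = 1/1.12·[0.7231·34.2987 + 0.2769·52.1494] = 35.0375; exercise value = 42.5375 > continuation, so V_dd = 42.5375 (exercise)
Node u (S = 84.5): continuation = 1/1.12·[0.7231·0.0000 + 0.2769·15.0750] = 3.7273; exercise value = 0.0000 ≤ continuation, so V_u = 3.7273
Node d (S = 42.25): continuation = 1/1.12·[0.7231·15.0750 + 0.2769·42.5375] = 20.2500; exercise value = 27.7500 > continuation, so V_d = 27.7500 (exercise)
Node 0 (S = 65): continuation = 1/1.12·[0.7231·3.7273 + 0.2769·27.7500] = 9.2676; exercise value = 5.0000 ≤ continuation, so V_0 = 9.2676

£9.27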